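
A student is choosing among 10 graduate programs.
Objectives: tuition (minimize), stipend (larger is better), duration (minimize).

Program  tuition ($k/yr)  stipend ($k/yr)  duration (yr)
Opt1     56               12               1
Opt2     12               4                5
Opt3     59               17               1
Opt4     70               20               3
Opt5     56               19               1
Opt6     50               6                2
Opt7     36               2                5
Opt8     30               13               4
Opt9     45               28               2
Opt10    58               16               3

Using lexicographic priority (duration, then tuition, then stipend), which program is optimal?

First minimize duration: best is 1, kept {Opt1, Opt3, Opt5}.
Then minimize tuition: best is 56, kept {Opt1, Opt5}.
Then maximize stipend: best is 19, kept {Opt5}.

Opt5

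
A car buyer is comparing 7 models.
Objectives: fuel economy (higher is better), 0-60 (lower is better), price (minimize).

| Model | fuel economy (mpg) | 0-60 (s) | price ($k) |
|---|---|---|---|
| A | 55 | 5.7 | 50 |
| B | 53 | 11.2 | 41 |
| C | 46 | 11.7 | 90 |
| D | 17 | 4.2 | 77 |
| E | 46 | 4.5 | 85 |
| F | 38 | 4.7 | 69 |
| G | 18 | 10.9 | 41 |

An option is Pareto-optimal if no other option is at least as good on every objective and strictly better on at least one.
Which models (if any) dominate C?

A, B, E

A: fuel economy 55≥46, 0-60 5.7≤11.7, price 50≤90 — dominates C.
B: fuel economy 53≥46, 0-60 11.2≤11.7, price 41≤90 — dominates C.
E: fuel economy 46≥46, 0-60 4.5≤11.7, price 85≤90 — dominates C.
Others (D, F, G) are each worse than C on at least one objective.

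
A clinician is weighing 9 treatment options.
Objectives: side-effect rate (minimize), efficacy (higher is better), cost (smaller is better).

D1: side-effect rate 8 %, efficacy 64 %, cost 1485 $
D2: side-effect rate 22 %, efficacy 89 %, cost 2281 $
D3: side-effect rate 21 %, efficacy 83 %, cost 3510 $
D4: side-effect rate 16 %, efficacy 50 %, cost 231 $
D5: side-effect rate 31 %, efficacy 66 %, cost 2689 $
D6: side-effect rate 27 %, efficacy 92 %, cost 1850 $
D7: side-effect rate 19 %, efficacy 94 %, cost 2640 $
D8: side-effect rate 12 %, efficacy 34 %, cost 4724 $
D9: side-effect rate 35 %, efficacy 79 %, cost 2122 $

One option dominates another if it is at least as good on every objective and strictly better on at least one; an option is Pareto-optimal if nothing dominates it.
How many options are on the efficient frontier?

D1: not dominated (best side-effect rate).
D2: not dominated.
D3: dominated by D7 (side-effect rate 19≤21, efficacy 94≥83, cost 2640≤3510).
D4: not dominated (best cost).
D5: dominated by D2 (side-effect rate 22≤31, efficacy 89≥66, cost 2281≤2689).
D6: not dominated.
D7: not dominated (best efficacy).
D8: dominated by D1 (side-effect rate 8≤12, efficacy 64≥34, cost 1485≤4724).
D9: dominated by D6 (side-effect rate 27≤35, efficacy 92≥79, cost 1850≤2122).
Pareto-optimal: D1, D2, D4, D6, D7 → 5.

5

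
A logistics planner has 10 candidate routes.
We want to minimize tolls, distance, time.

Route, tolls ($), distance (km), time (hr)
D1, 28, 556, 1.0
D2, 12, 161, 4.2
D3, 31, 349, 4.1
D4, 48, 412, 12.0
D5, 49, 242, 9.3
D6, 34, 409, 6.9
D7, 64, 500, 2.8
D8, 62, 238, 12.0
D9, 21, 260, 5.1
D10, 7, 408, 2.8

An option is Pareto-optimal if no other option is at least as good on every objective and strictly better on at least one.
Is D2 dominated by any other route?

D1: worse on tolls (28 vs 12).
D3: worse on tolls (31 vs 12).
D4: worse on tolls (48 vs 12).
D5: worse on tolls (49 vs 12).
D6: worse on tolls (34 vs 12).
D7: worse on tolls (64 vs 12).
D8: worse on tolls (62 vs 12).
D9: worse on tolls (21 vs 12).
D10: worse on distance (408 vs 161).
No option is at least as good as D2 on every objective and strictly better on one.

No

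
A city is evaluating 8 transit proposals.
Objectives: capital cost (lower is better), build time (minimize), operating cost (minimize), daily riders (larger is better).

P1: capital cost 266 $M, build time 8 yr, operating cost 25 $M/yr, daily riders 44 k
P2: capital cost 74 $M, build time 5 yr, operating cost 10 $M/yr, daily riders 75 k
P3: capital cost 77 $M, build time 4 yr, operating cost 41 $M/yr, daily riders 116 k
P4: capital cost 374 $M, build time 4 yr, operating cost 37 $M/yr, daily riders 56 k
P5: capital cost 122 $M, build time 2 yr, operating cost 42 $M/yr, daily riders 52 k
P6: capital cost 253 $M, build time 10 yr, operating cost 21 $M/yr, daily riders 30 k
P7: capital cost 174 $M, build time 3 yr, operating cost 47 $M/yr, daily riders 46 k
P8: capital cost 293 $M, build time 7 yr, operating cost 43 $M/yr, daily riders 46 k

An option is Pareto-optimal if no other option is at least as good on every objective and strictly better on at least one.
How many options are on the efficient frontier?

4

P1: dominated by P2 (capital cost 74≤266, build time 5≤8, operating cost 10≤25, daily riders 75≥44).
P2: not dominated (best capital cost).
P3: not dominated (best daily riders).
P4: not dominated.
P5: not dominated (best build time).
P6: dominated by P2 (capital cost 74≤253, build time 5≤10, operating cost 10≤21, daily riders 75≥30).
P7: dominated by P5 (capital cost 122≤174, build time 2≤3, operating cost 42≤47, daily riders 52≥46).
P8: dominated by P2 (capital cost 74≤293, build time 5≤7, operating cost 10≤43, daily riders 75≥46).
Pareto-optimal: P2, P3, P4, P5 → 4.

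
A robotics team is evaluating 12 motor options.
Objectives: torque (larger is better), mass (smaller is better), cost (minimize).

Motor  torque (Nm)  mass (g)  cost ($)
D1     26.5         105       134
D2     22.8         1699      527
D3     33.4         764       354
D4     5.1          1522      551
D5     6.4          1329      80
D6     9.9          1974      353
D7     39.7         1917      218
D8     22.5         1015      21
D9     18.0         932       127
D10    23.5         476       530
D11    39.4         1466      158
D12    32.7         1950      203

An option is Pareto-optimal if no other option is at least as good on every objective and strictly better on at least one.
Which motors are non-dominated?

D1: not dominated (best mass).
D2: dominated by D1 (torque 26.5≥22.8, mass 105≤1699, cost 134≤527).
D3: not dominated.
D4: dominated by D1 (torque 26.5≥5.1, mass 105≤1522, cost 134≤551).
D5: dominated by D8 (torque 22.5≥6.4, mass 1015≤1329, cost 21≤80).
D6: dominated by D1 (torque 26.5≥9.9, mass 105≤1974, cost 134≤353).
D7: not dominated (best torque).
D8: not dominated (best cost).
D9: not dominated.
D10: dominated by D1 (torque 26.5≥23.5, mass 105≤476, cost 134≤530).
D11: not dominated.
D12: dominated by D11 (torque 39.4≥32.7, mass 1466≤1950, cost 158≤203).

D1, D3, D7, D8, D9, D11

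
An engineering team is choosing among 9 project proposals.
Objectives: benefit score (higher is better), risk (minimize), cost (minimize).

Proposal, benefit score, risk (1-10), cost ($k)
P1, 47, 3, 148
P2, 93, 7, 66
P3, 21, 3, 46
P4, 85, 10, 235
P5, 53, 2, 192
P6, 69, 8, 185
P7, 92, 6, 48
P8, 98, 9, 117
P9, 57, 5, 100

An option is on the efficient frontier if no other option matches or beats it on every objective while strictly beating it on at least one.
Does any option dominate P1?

No

P2: worse on risk (7 vs 3).
P3: worse on benefit score (21 vs 47).
P4: worse on risk (10 vs 3).
P5: worse on cost (192 vs 148).
P6: worse on risk (8 vs 3).
P7: worse on risk (6 vs 3).
P8: worse on risk (9 vs 3).
P9: worse on risk (5 vs 3).
No option is at least as good as P1 on every objective and strictly better on one.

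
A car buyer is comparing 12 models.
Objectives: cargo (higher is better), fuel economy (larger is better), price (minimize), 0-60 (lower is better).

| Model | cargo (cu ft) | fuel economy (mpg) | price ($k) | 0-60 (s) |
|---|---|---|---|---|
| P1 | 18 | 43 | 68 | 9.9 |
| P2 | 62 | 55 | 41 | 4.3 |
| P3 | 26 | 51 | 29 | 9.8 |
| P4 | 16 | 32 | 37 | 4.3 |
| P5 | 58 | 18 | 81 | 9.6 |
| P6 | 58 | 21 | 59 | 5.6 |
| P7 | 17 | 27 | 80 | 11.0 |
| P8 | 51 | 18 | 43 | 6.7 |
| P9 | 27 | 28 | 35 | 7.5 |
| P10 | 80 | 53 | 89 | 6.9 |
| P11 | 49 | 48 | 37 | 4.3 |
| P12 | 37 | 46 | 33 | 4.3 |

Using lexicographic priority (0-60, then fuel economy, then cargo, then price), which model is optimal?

First minimize 0-60: best is 4.3, kept {P2, P4, P11, P12}.
Then maximize fuel economy: best is 55, kept {P2}.

P2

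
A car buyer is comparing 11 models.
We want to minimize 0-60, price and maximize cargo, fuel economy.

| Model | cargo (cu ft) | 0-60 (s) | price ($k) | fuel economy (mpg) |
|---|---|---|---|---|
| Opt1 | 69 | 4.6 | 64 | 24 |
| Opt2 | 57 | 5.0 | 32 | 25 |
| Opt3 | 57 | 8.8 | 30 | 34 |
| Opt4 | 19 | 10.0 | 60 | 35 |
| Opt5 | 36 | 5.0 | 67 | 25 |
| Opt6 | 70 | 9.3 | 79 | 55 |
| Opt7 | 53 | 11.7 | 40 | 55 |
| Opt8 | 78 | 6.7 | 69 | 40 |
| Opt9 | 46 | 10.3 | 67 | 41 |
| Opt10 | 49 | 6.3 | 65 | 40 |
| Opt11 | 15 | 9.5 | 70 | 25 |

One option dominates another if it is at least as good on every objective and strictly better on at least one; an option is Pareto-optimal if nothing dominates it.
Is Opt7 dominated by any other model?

Opt1: worse on price (64 vs 40).
Opt2: worse on fuel economy (25 vs 55).
Opt3: worse on fuel economy (34 vs 55).
Opt4: worse on cargo (19 vs 53).
Opt5: worse on cargo (36 vs 53).
Opt6: worse on price (79 vs 40).
Opt8: worse on price (69 vs 40).
Opt9: worse on cargo (46 vs 53).
Opt10: worse on cargo (49 vs 53).
Opt11: worse on cargo (15 vs 53).
No option is at least as good as Opt7 on every objective and strictly better on one.

No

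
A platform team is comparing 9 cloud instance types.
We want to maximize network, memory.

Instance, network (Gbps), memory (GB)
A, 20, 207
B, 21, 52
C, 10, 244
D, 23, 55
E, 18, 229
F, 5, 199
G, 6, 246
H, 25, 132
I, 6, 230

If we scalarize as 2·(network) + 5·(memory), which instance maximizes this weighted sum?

G

A: 2·20 + 5·207 = 1075
B: 2·21 + 5·52 = 302
C: 2·10 + 5·244 = 1240
D: 2·23 + 5·55 = 321
E: 2·18 + 5·229 = 1181
F: 2·5 + 5·199 = 1005
G: 2·6 + 5·246 = 1242
H: 2·25 + 5·132 = 710
I: 2·6 + 5·230 = 1162
Highest: G at 1242.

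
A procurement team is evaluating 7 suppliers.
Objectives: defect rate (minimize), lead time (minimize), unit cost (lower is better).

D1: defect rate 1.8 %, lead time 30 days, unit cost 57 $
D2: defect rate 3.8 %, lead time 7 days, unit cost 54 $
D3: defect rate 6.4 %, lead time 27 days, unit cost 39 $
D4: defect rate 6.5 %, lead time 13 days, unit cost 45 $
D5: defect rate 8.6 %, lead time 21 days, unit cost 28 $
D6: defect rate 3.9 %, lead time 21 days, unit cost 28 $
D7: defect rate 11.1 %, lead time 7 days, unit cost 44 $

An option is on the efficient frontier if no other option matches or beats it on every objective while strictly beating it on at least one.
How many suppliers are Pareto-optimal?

D1: not dominated (best defect rate).
D2: not dominated.
D3: dominated by D6 (defect rate 3.9≤6.4, lead time 21≤27, unit cost 28≤39).
D4: not dominated.
D5: dominated by D6 (defect rate 3.9≤8.6, lead time 21≤21, unit cost 28≤28).
D6: not dominated.
D7: not dominated.
Pareto-optimal: D1, D2, D4, D6, D7 → 5.

5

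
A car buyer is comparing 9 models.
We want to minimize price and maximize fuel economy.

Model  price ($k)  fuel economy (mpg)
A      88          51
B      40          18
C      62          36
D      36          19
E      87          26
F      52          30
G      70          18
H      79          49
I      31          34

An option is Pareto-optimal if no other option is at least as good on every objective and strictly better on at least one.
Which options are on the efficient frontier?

A: not dominated (best fuel economy).
B: dominated by D (price 36≤40, fuel economy 19≥18).
C: not dominated.
D: dominated by I (price 31≤36, fuel economy 34≥19).
E: dominated by C (price 62≤87, fuel economy 36≥26).
F: dominated by I (price 31≤52, fuel economy 34≥30).
G: dominated by B (price 40≤70, fuel economy 18≥18).
H: not dominated.
I: not dominated (best price).

A, C, H, I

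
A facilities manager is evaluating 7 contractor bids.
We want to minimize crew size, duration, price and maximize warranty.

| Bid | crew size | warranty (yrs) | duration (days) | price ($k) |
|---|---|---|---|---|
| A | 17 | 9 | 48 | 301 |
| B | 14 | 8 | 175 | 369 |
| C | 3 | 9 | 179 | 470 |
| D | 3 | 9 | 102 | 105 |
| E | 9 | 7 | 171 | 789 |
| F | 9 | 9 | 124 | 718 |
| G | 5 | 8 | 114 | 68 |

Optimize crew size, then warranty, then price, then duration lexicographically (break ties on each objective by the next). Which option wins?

D

First minimize crew size: best is 3, kept {C, D}.
Then maximize warranty: best is 9, kept {C, D}.
Then minimize price: best is 105, kept {D}.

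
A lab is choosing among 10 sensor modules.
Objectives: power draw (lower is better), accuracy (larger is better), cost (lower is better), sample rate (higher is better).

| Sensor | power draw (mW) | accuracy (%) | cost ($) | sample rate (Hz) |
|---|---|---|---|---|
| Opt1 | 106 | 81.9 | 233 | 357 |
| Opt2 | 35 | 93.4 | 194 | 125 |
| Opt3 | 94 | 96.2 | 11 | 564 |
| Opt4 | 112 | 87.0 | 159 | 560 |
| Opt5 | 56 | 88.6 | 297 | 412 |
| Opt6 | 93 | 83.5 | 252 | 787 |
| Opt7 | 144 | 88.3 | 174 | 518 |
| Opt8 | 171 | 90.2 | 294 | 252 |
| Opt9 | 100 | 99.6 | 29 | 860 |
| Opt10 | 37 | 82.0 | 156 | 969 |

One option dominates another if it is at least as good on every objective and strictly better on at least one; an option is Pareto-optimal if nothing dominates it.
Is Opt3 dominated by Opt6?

Opt6 vs Opt3: Opt6 is worse on accuracy (83.5 vs 96.2), so it does not dominate Opt3.

No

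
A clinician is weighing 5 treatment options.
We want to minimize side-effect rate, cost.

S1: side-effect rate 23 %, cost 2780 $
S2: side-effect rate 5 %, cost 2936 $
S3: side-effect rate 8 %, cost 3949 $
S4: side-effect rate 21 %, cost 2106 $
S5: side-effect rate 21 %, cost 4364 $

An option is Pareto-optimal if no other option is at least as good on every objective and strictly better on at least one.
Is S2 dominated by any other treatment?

No

S1: worse on side-effect rate (23 vs 5).
S3: worse on side-effect rate (8 vs 5).
S4: worse on side-effect rate (21 vs 5).
S5: worse on side-effect rate (21 vs 5).
No option is at least as good as S2 on every objective and strictly better on one.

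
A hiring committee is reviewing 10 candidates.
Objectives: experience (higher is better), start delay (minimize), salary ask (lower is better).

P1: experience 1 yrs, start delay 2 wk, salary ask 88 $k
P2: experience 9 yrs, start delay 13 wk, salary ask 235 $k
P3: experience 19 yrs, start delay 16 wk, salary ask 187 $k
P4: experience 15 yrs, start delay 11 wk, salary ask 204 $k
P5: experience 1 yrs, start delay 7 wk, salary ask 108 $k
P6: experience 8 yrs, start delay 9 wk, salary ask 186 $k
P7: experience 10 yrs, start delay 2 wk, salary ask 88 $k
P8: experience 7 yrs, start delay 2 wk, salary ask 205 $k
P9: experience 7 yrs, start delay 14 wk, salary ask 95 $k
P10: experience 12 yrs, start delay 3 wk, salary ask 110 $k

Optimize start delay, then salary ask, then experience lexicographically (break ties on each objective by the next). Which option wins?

P7

First minimize start delay: best is 2, kept {P1, P7, P8}.
Then minimize salary ask: best is 88, kept {P1, P7}.
Then maximize experience: best is 10, kept {P7}.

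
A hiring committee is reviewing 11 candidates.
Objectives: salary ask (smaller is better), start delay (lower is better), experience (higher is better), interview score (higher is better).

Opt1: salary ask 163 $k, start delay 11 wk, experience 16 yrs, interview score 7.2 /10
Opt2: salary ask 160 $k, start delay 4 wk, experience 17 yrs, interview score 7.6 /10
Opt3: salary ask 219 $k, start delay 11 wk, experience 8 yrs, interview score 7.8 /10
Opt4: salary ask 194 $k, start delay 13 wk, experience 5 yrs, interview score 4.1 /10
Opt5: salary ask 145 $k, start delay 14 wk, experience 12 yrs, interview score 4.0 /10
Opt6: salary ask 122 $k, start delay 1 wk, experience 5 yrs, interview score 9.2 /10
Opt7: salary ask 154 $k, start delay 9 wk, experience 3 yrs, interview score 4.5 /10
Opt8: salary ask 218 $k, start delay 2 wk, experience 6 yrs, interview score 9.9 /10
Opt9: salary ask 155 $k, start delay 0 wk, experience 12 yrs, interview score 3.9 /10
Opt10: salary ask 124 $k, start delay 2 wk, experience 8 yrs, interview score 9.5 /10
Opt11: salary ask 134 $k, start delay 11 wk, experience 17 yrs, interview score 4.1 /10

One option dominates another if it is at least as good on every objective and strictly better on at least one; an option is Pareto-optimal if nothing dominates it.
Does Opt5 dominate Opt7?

No

Opt5 vs Opt7: Opt5 is worse on start delay (14 vs 9), so it does not dominate Opt7.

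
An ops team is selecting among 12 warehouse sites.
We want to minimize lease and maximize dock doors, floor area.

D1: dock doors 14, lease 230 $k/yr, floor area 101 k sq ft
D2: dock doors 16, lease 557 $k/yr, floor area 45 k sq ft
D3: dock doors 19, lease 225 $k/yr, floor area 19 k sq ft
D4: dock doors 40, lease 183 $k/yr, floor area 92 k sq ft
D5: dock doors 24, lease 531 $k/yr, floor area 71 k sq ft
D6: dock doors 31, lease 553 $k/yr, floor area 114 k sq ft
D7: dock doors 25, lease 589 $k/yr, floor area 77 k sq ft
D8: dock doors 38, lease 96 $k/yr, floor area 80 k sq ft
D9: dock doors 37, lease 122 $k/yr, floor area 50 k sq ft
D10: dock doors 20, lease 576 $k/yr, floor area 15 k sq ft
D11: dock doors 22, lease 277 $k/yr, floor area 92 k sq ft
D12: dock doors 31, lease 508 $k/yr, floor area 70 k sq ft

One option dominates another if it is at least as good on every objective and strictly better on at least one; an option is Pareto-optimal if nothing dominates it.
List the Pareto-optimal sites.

D1: not dominated.
D2: dominated by D4 (dock doors 40≥16, lease 183≤557, floor area 92≥45).
D3: dominated by D4 (dock doors 40≥19, lease 183≤225, floor area 92≥19).
D4: not dominated (best dock doors).
D5: dominated by D4 (dock doors 40≥24, lease 183≤531, floor area 92≥71).
D6: not dominated (best floor area).
D7: dominated by D4 (dock doors 40≥25, lease 183≤589, floor area 92≥77).
D8: not dominated (best lease).
D9: dominated by D8 (dock doors 38≥37, lease 96≤122, floor area 80≥50).
D10: dominated by D4 (dock doors 40≥20, lease 183≤576, floor area 92≥15).
D11: dominated by D4 (dock doors 40≥22, lease 183≤277, floor area 92≥92).
D12: dominated by D4 (dock doors 40≥31, lease 183≤508, floor area 92≥70).

D1, D4, D6, D8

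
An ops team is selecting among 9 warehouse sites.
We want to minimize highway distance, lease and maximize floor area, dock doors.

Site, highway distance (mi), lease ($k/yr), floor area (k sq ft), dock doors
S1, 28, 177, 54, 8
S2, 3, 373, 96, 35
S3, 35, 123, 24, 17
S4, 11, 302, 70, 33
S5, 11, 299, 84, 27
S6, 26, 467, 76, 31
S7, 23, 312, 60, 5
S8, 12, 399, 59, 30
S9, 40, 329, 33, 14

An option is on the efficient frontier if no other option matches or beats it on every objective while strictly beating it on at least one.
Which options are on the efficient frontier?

S1: not dominated.
S2: not dominated (best highway distance).
S3: not dominated (best lease).
S4: not dominated.
S5: not dominated.
S6: dominated by S2 (highway distance 3≤26, lease 373≤467, floor area 96≥76, dock doors 35≥31).
S7: dominated by S4 (highway distance 11≤23, lease 302≤312, floor area 70≥60, dock doors 33≥5).
S8: dominated by S2 (highway distance 3≤12, lease 373≤399, floor area 96≥59, dock doors 35≥30).
S9: dominated by S4 (highway distance 11≤40, lease 302≤329, floor area 70≥33, dock doors 33≥14).

S1, S2, S3, S4, S5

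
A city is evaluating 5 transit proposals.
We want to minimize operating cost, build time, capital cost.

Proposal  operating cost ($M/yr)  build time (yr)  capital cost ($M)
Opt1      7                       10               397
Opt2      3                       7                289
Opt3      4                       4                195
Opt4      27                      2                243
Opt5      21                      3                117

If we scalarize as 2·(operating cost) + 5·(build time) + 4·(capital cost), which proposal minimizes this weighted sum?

Opt5

Opt1: 2·7 + 5·10 + 4·397 = 1652
Opt2: 2·3 + 5·7 + 4·289 = 1197
Opt3: 2·4 + 5·4 + 4·195 = 808
Opt4: 2·27 + 5·2 + 4·243 = 1036
Opt5: 2·21 + 5·3 + 4·117 = 525
Lowest: Opt5 at 525.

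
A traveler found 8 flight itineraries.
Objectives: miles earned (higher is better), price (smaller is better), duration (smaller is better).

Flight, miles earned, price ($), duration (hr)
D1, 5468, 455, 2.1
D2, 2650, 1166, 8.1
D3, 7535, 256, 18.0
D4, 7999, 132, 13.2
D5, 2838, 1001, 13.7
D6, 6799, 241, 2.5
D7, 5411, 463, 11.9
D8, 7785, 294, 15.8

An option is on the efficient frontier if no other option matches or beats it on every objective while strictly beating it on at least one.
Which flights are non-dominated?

D1, D4, D6

D1: not dominated (best duration).
D2: dominated by D1 (miles earned 5468≥2650, price 455≤1166, duration 2.1≤8.1).
D3: dominated by D4 (miles earned 7999≥7535, price 132≤256, duration 13.2≤18.0).
D4: not dominated (best miles earned).
D5: dominated by D1 (miles earned 5468≥2838, price 455≤1001, duration 2.1≤13.7).
D6: not dominated.
D7: dominated by D1 (miles earned 5468≥5411, price 455≤463, duration 2.1≤11.9).
D8: dominated by D4 (miles earned 7999≥7785, price 132≤294, duration 13.2≤15.8).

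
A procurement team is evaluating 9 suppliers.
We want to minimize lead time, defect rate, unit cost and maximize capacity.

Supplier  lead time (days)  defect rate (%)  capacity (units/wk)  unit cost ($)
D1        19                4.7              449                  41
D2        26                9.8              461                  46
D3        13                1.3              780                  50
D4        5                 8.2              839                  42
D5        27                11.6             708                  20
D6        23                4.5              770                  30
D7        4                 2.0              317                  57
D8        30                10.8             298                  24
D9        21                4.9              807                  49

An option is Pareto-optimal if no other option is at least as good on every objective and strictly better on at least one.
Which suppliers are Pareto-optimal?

D1, D3, D4, D5, D6, D7, D8, D9

D1: not dominated.
D2: dominated by D4 (lead time 5≤26, defect rate 8.2≤9.8, capacity 839≥461, unit cost 42≤46).
D3: not dominated (best defect rate).
D4: not dominated (best capacity).
D5: not dominated (best unit cost).
D6: not dominated.
D7: not dominated (best lead time).
D8: not dominated.
D9: not dominated.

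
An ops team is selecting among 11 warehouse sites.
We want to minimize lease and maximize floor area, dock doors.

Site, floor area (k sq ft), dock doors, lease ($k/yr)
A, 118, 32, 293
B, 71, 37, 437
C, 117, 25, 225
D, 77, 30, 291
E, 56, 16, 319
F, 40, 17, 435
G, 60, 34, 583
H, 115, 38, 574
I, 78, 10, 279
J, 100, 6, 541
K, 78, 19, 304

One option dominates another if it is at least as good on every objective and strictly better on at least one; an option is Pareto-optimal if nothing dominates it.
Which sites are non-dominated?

A: not dominated (best floor area).
B: not dominated.
C: not dominated (best lease).
D: not dominated.
E: dominated by A (floor area 118≥56, dock doors 32≥16, lease 293≤319).
F: dominated by A (floor area 118≥40, dock doors 32≥17, lease 293≤435).
G: dominated by B (floor area 71≥60, dock doors 37≥34, lease 437≤583).
H: not dominated (best dock doors).
I: dominated by C (floor area 117≥78, dock doors 25≥10, lease 225≤279).
J: dominated by A (floor area 118≥100, dock doors 32≥6, lease 293≤541).
K: dominated by A (floor area 118≥78, dock doors 32≥19, lease 293≤304).

A, B, C, D, H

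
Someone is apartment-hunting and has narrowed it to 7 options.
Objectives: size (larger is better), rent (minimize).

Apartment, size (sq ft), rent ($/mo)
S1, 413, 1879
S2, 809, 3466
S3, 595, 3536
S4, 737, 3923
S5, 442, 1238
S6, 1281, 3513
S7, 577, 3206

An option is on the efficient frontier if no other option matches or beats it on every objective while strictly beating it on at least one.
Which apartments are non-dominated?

S1: dominated by S5 (size 442≥413, rent 1238≤1879).
S2: not dominated.
S3: dominated by S2 (size 809≥595, rent 3466≤3536).
S4: dominated by S2 (size 809≥737, rent 3466≤3923).
S5: not dominated (best rent).
S6: not dominated (best size).
S7: not dominated.

S2, S5, S6, S7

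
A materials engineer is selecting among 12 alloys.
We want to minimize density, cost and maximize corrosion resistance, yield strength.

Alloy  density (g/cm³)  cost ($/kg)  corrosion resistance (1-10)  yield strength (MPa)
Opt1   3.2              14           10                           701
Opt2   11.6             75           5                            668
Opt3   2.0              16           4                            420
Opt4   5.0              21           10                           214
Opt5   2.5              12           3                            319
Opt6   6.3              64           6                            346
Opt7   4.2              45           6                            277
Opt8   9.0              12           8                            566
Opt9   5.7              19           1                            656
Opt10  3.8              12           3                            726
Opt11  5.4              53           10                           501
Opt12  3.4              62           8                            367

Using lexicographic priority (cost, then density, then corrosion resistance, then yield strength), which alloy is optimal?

First minimize cost: best is 12, kept {Opt5, Opt8, Opt10}.
Then minimize density: best is 2.5, kept {Opt5}.

Opt5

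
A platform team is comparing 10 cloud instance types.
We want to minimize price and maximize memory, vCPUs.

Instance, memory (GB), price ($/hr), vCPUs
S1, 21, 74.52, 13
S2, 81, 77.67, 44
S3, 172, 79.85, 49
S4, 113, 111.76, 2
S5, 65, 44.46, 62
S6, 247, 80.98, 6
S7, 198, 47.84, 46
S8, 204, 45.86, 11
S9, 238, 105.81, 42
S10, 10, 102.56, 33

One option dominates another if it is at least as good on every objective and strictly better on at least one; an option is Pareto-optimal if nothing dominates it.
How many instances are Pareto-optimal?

6

S1: dominated by S5 (memory 65≥21, price 44.46≤74.52, vCPUs 62≥13).
S2: dominated by S7 (memory 198≥81, price 47.84≤77.67, vCPUs 46≥44).
S3: not dominated.
S4: dominated by S3 (memory 172≥113, price 79.85≤111.76, vCPUs 49≥2).
S5: not dominated (best price).
S6: not dominated (best memory).
S7: not dominated.
S8: not dominated.
S9: not dominated.
S10: dominated by S2 (memory 81≥10, price 77.67≤102.56, vCPUs 44≥33).
Pareto-optimal: S3, S5, S6, S7, S8, S9 → 6.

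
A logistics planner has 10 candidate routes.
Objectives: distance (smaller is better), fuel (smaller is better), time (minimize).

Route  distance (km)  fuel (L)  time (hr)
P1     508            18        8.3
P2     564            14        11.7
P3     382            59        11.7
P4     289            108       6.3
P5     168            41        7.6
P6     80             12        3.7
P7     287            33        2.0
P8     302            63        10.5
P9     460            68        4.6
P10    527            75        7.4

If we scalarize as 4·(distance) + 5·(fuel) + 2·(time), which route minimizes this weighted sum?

P1: 4·508 + 5·18 + 2·8.3 = 2138.6
P2: 4·564 + 5·14 + 2·11.7 = 2349.4
P3: 4·382 + 5·59 + 2·11.7 = 1846.4
P4: 4·289 + 5·108 + 2·6.3 = 1708.6
P5: 4·168 + 5·41 + 2·7.6 = 892.2
P6: 4·80 + 5·12 + 2·3.7 = 387.4
P7: 4·287 + 5·33 + 2·2.0 = 1317.0
P8: 4·302 + 5·63 + 2·10.5 = 1544.0
P9: 4·460 + 5·68 + 2·4.6 = 2189.2
P10: 4·527 + 5·75 + 2·7.4 = 2497.8
Lowest: P6 at 387.4.

P6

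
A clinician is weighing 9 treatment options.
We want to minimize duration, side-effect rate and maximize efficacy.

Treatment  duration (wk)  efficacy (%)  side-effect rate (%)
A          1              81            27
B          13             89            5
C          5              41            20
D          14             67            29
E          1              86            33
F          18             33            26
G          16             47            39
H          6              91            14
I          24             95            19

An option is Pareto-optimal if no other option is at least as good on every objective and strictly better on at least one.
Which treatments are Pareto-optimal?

A, B, C, E, H, I

A: not dominated.
B: not dominated (best side-effect rate).
C: not dominated.
D: dominated by A (duration 1≤14, efficacy 81≥67, side-effect rate 27≤29).
E: not dominated.
F: dominated by B (duration 13≤18, efficacy 89≥33, side-effect rate 5≤26).
G: dominated by A (duration 1≤16, efficacy 81≥47, side-effect rate 27≤39).
H: not dominated.
I: not dominated (best efficacy).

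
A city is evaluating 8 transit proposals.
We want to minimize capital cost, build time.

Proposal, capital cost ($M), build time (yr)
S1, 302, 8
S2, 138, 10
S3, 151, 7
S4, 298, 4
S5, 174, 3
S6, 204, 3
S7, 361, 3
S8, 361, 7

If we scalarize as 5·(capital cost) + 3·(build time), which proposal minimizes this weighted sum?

S1: 5·302 + 3·8 = 1534
S2: 5·138 + 3·10 = 720
S3: 5·151 + 3·7 = 776
S4: 5·298 + 3·4 = 1502
S5: 5·174 + 3·3 = 879
S6: 5·204 + 3·3 = 1029
S7: 5·361 + 3·3 = 1814
S8: 5·361 + 3·7 = 1826
Lowest: S2 at 720.

S2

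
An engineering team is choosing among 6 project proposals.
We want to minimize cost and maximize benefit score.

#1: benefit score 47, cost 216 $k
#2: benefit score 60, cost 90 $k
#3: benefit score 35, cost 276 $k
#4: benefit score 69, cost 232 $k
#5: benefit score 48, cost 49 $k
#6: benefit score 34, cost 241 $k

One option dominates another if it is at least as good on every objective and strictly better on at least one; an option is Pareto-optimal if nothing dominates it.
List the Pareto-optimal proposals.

#1: dominated by #2 (benefit score 60≥47, cost 90≤216).
#2: not dominated.
#3: dominated by #1 (benefit score 47≥35, cost 216≤276).
#4: not dominated (best benefit score).
#5: not dominated (best cost).
#6: dominated by #1 (benefit score 47≥34, cost 216≤241).

#2, #4, #5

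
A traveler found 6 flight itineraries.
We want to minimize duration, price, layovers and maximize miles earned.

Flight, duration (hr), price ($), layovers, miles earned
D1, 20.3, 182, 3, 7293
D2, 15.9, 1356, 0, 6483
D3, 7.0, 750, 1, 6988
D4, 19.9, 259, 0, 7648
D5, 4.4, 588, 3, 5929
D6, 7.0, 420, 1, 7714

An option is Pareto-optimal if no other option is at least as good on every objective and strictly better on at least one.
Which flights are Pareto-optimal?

D1: not dominated (best price).
D2: not dominated.
D3: dominated by D6 (duration 7.0≤7.0, price 420≤750, layovers 1≤1, miles earned 7714≥6988).
D4: not dominated.
D5: not dominated (best duration).
D6: not dominated (best miles earned).

D1, D2, D4, D5, D6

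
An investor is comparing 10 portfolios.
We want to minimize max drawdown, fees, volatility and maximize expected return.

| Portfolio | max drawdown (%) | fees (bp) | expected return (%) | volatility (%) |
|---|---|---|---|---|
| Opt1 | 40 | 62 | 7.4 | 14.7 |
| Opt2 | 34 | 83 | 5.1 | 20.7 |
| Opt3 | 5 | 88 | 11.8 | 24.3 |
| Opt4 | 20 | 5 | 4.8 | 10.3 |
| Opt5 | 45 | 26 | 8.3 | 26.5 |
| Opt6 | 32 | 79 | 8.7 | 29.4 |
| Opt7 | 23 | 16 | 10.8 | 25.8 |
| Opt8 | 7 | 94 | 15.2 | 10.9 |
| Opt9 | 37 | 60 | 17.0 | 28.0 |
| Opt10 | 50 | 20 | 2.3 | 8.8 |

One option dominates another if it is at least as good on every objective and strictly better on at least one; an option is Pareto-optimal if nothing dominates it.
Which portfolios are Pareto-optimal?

Opt1, Opt2, Opt3, Opt4, Opt7, Opt8, Opt9, Opt10

Opt1: not dominated.
Opt2: not dominated.
Opt3: not dominated (best max drawdown).
Opt4: not dominated (best fees).
Opt5: dominated by Opt7 (max drawdown 23≤45, fees 16≤26, expected return 10.8≥8.3, volatility 25.8≤26.5).
Opt6: dominated by Opt7 (max drawdown 23≤32, fees 16≤79, expected return 10.8≥8.7, volatility 25.8≤29.4).
Opt7: not dominated.
Opt8: not dominated.
Opt9: not dominated (best expected return).
Opt10: not dominated (best volatility).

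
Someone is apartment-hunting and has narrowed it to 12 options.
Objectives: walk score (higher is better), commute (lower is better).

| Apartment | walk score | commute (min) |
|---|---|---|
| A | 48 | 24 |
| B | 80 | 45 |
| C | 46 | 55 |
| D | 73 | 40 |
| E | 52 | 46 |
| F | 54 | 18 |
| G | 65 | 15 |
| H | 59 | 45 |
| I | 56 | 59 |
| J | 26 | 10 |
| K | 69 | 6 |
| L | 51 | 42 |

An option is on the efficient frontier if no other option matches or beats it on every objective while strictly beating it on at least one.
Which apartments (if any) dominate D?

none

A: worse on walk score (48 vs 73).
B: worse on commute (45 vs 40).
C: worse on walk score (46 vs 73).
E: worse on walk score (52 vs 73).
F: worse on walk score (54 vs 73).
G: worse on walk score (65 vs 73).
H: worse on walk score (59 vs 73).
I: worse on walk score (56 vs 73).
J: worse on walk score (26 vs 73).
K: worse on walk score (69 vs 73).
L: worse on walk score (51 vs 73).
No option dominates D.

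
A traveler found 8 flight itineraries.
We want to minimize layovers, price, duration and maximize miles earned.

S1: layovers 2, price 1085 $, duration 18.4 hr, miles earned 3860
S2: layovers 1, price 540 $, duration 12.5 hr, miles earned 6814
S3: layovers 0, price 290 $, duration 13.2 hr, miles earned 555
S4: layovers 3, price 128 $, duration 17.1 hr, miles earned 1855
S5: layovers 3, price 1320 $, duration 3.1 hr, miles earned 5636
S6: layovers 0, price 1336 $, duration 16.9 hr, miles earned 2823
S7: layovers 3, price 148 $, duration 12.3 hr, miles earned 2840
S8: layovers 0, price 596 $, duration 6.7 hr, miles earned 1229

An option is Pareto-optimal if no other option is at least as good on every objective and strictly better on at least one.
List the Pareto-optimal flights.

S1: dominated by S2 (layovers 1≤2, price 540≤1085, duration 12.5≤18.4, miles earned 6814≥3860).
S2: not dominated (best miles earned).
S3: not dominated.
S4: not dominated (best price).
S5: not dominated (best duration).
S6: not dominated.
S7: not dominated.
S8: not dominated.

S2, S3, S4, S5, S6, S7, S8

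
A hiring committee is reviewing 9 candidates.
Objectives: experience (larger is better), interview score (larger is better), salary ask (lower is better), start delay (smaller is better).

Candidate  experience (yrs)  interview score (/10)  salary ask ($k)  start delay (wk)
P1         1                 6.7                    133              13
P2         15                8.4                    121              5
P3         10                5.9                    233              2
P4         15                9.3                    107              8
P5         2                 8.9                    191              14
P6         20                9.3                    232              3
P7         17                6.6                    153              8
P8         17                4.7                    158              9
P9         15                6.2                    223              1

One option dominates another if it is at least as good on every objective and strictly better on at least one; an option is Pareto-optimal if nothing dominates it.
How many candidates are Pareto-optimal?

P1: dominated by P2 (experience 15≥1, interview score 8.4≥6.7, salary ask 121≤133, start delay 5≤13).
P2: not dominated.
P3: dominated by P9 (experience 15≥10, interview score 6.2≥5.9, salary ask 223≤233, start delay 1≤2).
P4: not dominated (best salary ask).
P5: dominated by P4 (experience 15≥2, interview score 9.3≥8.9, salary ask 107≤191, start delay 8≤14).
P6: not dominated (best experience).
P7: not dominated.
P8: dominated by P7 (experience 17≥17, interview score 6.6≥4.7, salary ask 153≤158, start delay 8≤9).
P9: not dominated (best start delay).
Pareto-optimal: P2, P4, P6, P7, P9 → 5.

5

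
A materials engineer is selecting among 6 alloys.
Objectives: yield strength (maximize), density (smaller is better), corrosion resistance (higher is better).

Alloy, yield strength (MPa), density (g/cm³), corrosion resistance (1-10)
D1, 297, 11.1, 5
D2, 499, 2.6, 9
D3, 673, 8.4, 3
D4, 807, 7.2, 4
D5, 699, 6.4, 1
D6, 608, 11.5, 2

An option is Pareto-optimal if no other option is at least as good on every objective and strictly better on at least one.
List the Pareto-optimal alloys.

D1: dominated by D2 (yield strength 499≥297, density 2.6≤11.1, corrosion resistance 9≥5).
D2: not dominated (best density).
D3: dominated by D4 (yield strength 807≥673, density 7.2≤8.4, corrosion resistance 4≥3).
D4: not dominated (best yield strength).
D5: not dominated.
D6: dominated by D3 (yield strength 673≥608, density 8.4≤11.5, corrosion resistance 3≥2).

D2, D4, D5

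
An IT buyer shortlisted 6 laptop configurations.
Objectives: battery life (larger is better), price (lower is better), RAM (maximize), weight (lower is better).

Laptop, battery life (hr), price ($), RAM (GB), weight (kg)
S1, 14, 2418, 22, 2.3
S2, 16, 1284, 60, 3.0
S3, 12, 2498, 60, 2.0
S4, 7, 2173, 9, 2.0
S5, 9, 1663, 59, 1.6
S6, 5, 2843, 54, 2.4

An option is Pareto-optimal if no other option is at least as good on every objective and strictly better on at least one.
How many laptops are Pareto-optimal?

4

S1: not dominated.
S2: not dominated (best battery life).
S3: not dominated.
S4: dominated by S5 (battery life 9≥7, price 1663≤2173, RAM 59≥9, weight 1.6≤2.0).
S5: not dominated (best weight).
S6: dominated by S3 (battery life 12≥5, price 2498≤2843, RAM 60≥54, weight 2.0≤2.4).
Pareto-optimal: S1, S2, S3, S5 → 4.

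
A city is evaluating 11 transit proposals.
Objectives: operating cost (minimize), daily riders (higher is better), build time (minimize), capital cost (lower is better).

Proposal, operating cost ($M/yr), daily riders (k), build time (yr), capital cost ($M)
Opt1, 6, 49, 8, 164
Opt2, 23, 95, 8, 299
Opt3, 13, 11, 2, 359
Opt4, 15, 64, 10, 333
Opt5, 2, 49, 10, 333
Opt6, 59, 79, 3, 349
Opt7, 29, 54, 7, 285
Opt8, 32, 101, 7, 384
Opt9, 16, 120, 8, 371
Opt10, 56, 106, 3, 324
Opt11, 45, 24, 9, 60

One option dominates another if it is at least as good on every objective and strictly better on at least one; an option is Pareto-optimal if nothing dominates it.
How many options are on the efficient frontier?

Opt1: not dominated.
Opt2: not dominated.
Opt3: not dominated (best build time).
Opt4: not dominated.
Opt5: not dominated (best operating cost).
Opt6: dominated by Opt10 (operating cost 56≤59, daily riders 106≥79, build time 3≤3, capital cost 324≤349).
Opt7: not dominated.
Opt8: not dominated.
Opt9: not dominated (best daily riders).
Opt10: not dominated.
Opt11: not dominated (best capital cost).
Pareto-optimal: Opt1, Opt2, Opt3, Opt4, Opt5, Opt7, Opt8, Opt9, Opt10, Opt11 → 10.

10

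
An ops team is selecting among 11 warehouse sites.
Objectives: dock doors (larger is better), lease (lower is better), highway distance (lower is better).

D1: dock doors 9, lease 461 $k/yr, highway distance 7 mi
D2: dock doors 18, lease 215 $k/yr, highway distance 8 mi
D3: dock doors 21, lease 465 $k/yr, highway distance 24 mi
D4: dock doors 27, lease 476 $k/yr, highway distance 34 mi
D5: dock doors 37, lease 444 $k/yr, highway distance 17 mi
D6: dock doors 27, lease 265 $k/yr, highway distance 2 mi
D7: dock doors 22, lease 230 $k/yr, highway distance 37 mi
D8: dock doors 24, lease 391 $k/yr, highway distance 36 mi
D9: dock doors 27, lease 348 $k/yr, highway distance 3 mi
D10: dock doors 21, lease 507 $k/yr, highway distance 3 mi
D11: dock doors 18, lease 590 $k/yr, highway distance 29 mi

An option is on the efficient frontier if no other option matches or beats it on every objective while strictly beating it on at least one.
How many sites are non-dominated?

4

D1: dominated by D6 (dock doors 27≥9, lease 265≤461, highway distance 2≤7).
D2: not dominated (best lease).
D3: dominated by D5 (dock doors 37≥21, lease 444≤465, highway distance 17≤24).
D4: dominated by D5 (dock doors 37≥27, lease 444≤476, highway distance 17≤34).
D5: not dominated (best dock doors).
D6: not dominated (best highway distance).
D7: not dominated.
D8: dominated by D6 (dock doors 27≥24, lease 265≤391, highway distance 2≤36).
D9: dominated by D6 (dock doors 27≥27, lease 265≤348, highway distance 2≤3).
D10: dominated by D6 (dock doors 27≥21, lease 265≤507, highway distance 2≤3).
D11: dominated by D2 (dock doors 18≥18, lease 215≤590, highway distance 8≤29).
Pareto-optimal: D2, D5, D6, D7 → 4.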